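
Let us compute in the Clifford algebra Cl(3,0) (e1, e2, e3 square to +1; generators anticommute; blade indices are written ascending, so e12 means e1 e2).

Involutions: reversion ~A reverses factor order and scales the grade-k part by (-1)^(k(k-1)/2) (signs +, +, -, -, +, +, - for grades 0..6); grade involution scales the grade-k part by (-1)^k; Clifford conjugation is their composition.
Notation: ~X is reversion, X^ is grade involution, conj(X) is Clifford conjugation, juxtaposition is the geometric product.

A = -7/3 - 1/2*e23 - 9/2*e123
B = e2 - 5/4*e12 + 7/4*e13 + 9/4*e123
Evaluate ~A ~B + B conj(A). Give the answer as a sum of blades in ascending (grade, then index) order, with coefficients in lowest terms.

first term: 81/8 + 9/8*e1 - 245/24*e2 - 49/8*e3 - 91/24*e12 - 25/24*e13 + 21/4*e123
second term: 81/8 - 9/8*e1 - 245/24*e2 - 41/8*e3 + 49/24*e12 - 5/24*e13 - 21/4*e123
Answer: 81/4 - 245/12*e2 - 45/4*e3 - 7/4*e12 - 5/4*e13


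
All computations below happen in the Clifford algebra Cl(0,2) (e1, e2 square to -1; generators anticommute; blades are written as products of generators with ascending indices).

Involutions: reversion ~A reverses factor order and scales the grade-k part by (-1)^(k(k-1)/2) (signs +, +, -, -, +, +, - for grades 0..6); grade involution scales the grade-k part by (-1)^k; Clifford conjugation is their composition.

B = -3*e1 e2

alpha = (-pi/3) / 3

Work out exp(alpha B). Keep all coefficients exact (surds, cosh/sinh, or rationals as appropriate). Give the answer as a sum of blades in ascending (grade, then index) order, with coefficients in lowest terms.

B^2 = (-3)^2*(e1 e2)^2 = 9*(-1) = -9 (a basis 2-blade squares to minus the product of its generators' squares).
B^2 = -9 — the series telescopes trigonometrically here: l = 3, alpha*l = -pi/3, so exp(alpha B) = cos(-pi/3) + (sin(-pi/3)/3)*B = 1/2 + (-sqrt(3)/6)*B.
Answer: 1/2 + sqrt(3)/2*e1 e2


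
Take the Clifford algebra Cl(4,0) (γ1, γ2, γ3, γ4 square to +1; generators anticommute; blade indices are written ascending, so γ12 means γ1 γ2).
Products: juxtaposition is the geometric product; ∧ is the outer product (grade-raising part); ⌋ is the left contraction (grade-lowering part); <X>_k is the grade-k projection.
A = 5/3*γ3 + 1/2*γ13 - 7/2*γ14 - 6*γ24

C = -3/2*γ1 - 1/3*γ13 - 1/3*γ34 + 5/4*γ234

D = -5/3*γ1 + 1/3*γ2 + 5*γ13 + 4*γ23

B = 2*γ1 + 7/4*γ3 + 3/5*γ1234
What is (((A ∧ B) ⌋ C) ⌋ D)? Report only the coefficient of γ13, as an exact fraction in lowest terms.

step 1: -10/3*γ13 - 12*γ124 + 49/8*γ134 + 21/2*γ234
step 2: -1025/72
step 3: 5125/216*γ1 - 1025/216*γ2 - 5125/72*γ13 - 1025/18*γ23
Answer: -5125/72


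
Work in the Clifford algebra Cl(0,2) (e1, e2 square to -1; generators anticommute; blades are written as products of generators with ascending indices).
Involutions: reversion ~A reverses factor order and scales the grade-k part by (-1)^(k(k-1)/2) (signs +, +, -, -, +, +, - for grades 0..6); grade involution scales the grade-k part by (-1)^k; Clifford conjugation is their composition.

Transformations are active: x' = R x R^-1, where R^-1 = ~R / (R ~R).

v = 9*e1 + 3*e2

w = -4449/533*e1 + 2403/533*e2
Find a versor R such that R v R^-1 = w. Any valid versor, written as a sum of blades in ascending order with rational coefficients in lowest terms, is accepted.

Here q(v) = q(w) = -90; the classical choice R = v + w = 348/533*e1 + 4002/533*e2 then realises v -> w under the sandwich.
Answer: 348/533*e1 + 4002/533*e2


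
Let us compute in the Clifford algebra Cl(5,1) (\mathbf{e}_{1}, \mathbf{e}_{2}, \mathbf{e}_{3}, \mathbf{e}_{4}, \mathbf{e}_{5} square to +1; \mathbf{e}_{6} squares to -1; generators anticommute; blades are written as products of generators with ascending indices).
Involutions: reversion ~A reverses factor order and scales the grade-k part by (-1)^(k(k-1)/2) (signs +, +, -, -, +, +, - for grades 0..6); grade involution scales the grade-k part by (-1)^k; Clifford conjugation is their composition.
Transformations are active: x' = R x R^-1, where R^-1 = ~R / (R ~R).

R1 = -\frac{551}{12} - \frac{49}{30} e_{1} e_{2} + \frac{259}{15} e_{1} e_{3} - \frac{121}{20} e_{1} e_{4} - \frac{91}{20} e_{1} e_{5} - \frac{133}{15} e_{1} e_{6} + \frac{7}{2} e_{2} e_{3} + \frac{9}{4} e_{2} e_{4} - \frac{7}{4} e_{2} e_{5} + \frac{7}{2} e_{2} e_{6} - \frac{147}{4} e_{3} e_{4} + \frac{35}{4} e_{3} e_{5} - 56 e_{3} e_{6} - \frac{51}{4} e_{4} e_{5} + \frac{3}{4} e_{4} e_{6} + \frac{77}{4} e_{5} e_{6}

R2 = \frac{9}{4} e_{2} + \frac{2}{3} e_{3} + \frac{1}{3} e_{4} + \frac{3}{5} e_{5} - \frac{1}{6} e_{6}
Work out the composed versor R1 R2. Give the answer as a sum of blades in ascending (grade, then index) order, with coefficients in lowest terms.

Distribute over the terms of R2 (each basis-blade product reordered to ascending indices, repeated generators contracted through their squares):
R1 (\frac{9}{4} e_{2}) = -\frac{147}{40} e_{1} - \frac{1653}{16} e_{2} - \frac{63}{8} e_{3} - \frac{81}{16} e_{4} + \frac{63}{16} e_{5} - \frac{63}{8} e_{6} - \frac{777}{20} e_{1} e_{2} e_{3} + \frac{1089}{80} e_{1} e_{2} e_{4} + \frac{819}{80} e_{1} e_{2} e_{5} + \frac{399}{20} e_{1} e_{2} e_{6} - \frac{1323}{16} e_{2} e_{3} e_{4} + \frac{315}{16} e_{2} e_{3} e_{5} - 126 e_{2} e_{3} e_{6} - \frac{459}{16} e_{2} e_{4} e_{5} + \frac{27}{16} e_{2} e_{4} e_{6} + \frac{693}{16} e_{2} e_{5} e_{6}
R1 (\frac{2}{3} e_{3}) = \frac{518}{45} e_{1} + \frac{7}{3} e_{2} - \frac{551}{18} e_{3} + \frac{49}{2} e_{4} - \frac{35}{6} e_{5} + \frac{112}{3} e_{6} - \frac{49}{45} e_{1} e_{2} e_{3} + \frac{121}{30} e_{1} e_{3} e_{4} + \frac{91}{30} e_{1} e_{3} e_{5} + \frac{266}{45} e_{1} e_{3} e_{6} - \frac{3}{2} e_{2} e_{3} e_{4} + \frac{7}{6} e_{2} e_{3} e_{5} - \frac{7}{3} e_{2} e_{3} e_{6} - \frac{17}{2} e_{3} e_{4} e_{5} + \frac{1}{2} e_{3} e_{4} e_{6} + \frac{77}{6} e_{3} e_{5} e_{6}
R1 (\frac{1}{3} e_{4}) = -\frac{121}{60} e_{1} + \frac{3}{4} e_{2} - \frac{49}{4} e_{3} - \frac{551}{36} e_{4} + \frac{17}{4} e_{5} - \frac{1}{4} e_{6} - \frac{49}{90} e_{1} e_{2} e_{4} + \frac{259}{45} e_{1} e_{3} e_{4} + \frac{91}{60} e_{1} e_{4} e_{5} + \frac{133}{45} e_{1} e_{4} e_{6} + \frac{7}{6} e_{2} e_{3} e_{4} + \frac{7}{12} e_{2} e_{4} e_{5} - \frac{7}{6} e_{2} e_{4} e_{6} - \frac{35}{12} e_{3} e_{4} e_{5} + \frac{56}{3} e_{3} e_{4} e_{6} + \frac{77}{12} e_{4} e_{5} e_{6}
R1 (\frac{3}{5} e_{5}) = -\frac{273}{100} e_{1} - \frac{21}{20} e_{2} + \frac{21}{4} e_{3} - \frac{153}{20} e_{4} - \frac{551}{20} e_{5} - \frac{231}{20} e_{6} - \frac{49}{50} e_{1} e_{2} e_{5} + \frac{259}{25} e_{1} e_{3} e_{5} - \frac{363}{100} e_{1} e_{4} e_{5} + \frac{133}{25} e_{1} e_{5} e_{6} + \frac{21}{10} e_{2} e_{3} e_{5} + \frac{27}{20} e_{2} e_{4} e_{5} - \frac{21}{10} e_{2} e_{5} e_{6} - \frac{441}{20} e_{3} e_{4} e_{5} + \frac{168}{5} e_{3} e_{5} e_{6} - \frac{9}{20} e_{4} e_{5} e_{6}
R1 (-\frac{1}{6} e_{6}) = -\frac{133}{90} e_{1} + \frac{7}{12} e_{2} - \frac{28}{3} e_{3} + \frac{1}{8} e_{4} + \frac{77}{24} e_{5} + \frac{551}{72} e_{6} + \frac{49}{180} e_{1} e_{2} e_{6} - \frac{259}{90} e_{1} e_{3} e_{6} + \frac{121}{120} e_{1} e_{4} e_{6} + \frac{91}{120} e_{1} e_{5} e_{6} - \frac{7}{12} e_{2} e_{3} e_{6} - \frac{3}{8} e_{2} e_{4} e_{6} + \frac{7}{24} e_{2} e_{5} e_{6} + \frac{49}{8} e_{3} e_{4} e_{6} - \frac{35}{24} e_{3} e_{5} e_{6} + \frac{17}{8} e_{4} e_{5} e_{6}
Summing the partial products and collecting blades:
Answer: \frac{967}{600} e_{1} - \frac{24167}{240} e_{2} - \frac{3947}{72} e_{3} - \frac{2443}{720} e_{4} - \frac{1759}{80} e_{5} + \frac{1139}{45} e_{6} - \frac{7189}{180} e_{1} e_{2} e_{3} + \frac{9409}{720} e_{1} e_{2} e_{4} + \frac{3703}{400} e_{1} e_{2} e_{5} + \frac{182}{9} e_{1} e_{2} e_{6} + \frac{881}{90} e_{1} e_{3} e_{4} + \frac{2009}{150} e_{1} e_{3} e_{5} + \frac{91}{30} e_{1} e_{3} e_{6} - \frac{317}{150} e_{1} e_{4} e_{5} + \frac{1427}{360} e_{1} e_{4} e_{6} + \frac{3647}{600} e_{1} e_{5} e_{6} - \frac{3985}{48} e_{2} e_{3} e_{4} + \frac{5509}{240} e_{2} e_{3} e_{5} - \frac{1547}{12} e_{2} e_{3} e_{6} - \frac{6421}{240} e_{2} e_{4} e_{5} + \frac{7}{48} e_{2} e_{4} e_{6} + \frac{9961}{240} e_{2} e_{5} e_{6} - \frac{502}{15} e_{3} e_{4} e_{5} + \frac{607}{24} e_{3} e_{4} e_{6} + \frac{1799}{40} e_{3} e_{5} e_{6} + \frac{971}{120} e_{4} e_{5} e_{6}


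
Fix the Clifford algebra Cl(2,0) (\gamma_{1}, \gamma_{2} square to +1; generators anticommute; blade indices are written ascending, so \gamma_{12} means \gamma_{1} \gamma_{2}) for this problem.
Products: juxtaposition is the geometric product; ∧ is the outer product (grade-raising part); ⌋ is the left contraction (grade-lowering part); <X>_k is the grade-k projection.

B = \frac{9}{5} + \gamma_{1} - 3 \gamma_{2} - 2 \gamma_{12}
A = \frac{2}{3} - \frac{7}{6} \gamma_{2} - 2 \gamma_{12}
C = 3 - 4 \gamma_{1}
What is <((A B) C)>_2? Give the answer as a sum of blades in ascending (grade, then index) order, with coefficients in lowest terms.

step 1: \frac{7}{10} + \frac{13}{3} \gamma_{1} - \frac{21}{10} \gamma_{2} - \frac{113}{30} \gamma_{12}
step 2: -\frac{457}{30} + \frac{51}{5} \gamma_{1} - \frac{641}{30} \gamma_{2} - \frac{197}{10} \gamma_{12}
step 3: -\frac{197}{10} \gamma_{12}
Answer: -\frac{197}{10} \gamma_{12}


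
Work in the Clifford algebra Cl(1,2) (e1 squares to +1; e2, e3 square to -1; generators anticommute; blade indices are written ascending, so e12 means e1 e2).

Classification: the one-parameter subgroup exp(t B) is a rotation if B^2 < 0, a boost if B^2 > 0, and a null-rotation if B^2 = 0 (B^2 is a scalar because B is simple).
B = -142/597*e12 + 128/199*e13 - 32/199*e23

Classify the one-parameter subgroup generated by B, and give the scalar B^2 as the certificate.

B^2 term by term: the squares give (-142/597)^2*(e12)^2 + (128/199)^2*(e13)^2 + (-32/199)^2*(e23)^2 = 20164/356409*(+1) + 16384/39601*(+1) + 1024/39601*(-1) = 4/9 (each basis 2-blade squares to minus the product of its generators' squares); cross terms between blades sharing an index anticommute and cancel. So B^2 = 4/9.
Answer: boost, certificate B^2 = 4/9. Check the certificate: B^2 = 4/9, and that sign is decisive whatever form B takes.


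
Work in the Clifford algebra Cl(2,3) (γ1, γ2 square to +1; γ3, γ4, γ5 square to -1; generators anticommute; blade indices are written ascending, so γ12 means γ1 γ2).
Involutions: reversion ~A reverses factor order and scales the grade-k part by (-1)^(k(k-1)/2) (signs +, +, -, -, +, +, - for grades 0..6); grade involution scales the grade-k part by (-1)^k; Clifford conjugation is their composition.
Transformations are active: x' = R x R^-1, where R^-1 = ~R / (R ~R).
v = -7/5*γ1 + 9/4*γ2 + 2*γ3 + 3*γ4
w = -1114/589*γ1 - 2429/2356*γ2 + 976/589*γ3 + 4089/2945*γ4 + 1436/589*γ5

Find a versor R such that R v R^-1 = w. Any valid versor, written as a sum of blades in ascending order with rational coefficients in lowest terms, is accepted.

Key observation: q(v) = q(w) = -2391/400 (sandwiches preserve the norm), so R = v + w = -9693/2945*γ1 + 718/589*γ2 + 2154/589*γ3 + 12924/2945*γ4 + 1436/589*γ5 works whenever it is invertible — the component of v along it is kept and (v - w)/2 reverses, sending v to w.
Answer: -9693/2945*γ1 + 718/589*γ2 + 2154/589*γ3 + 12924/2945*γ4 + 1436/589*γ5


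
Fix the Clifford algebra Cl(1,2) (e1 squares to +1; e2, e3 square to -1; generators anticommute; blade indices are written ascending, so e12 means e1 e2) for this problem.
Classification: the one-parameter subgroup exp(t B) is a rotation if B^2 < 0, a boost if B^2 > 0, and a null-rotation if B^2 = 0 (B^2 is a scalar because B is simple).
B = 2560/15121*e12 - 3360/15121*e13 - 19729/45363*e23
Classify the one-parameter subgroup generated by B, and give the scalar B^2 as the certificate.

B^2 term by term: the squares give (2560/15121)^2*(e12)^2 + (-3360/15121)^2*(e13)^2 + (-19729/45363)^2*(e23)^2 = 6553600/228644641*(+1) + 11289600/228644641*(+1) + 389233441/2057801769*(-1) = -1/9 (each basis 2-blade squares to minus the product of its generators' squares); cross terms between blades sharing an index anticommute and cancel. So B^2 = -1/9.
Answer: rotation, certificate B^2 = -1/9. The scalar -1/9 is the complete invariant here: its sign names the subgroup type.


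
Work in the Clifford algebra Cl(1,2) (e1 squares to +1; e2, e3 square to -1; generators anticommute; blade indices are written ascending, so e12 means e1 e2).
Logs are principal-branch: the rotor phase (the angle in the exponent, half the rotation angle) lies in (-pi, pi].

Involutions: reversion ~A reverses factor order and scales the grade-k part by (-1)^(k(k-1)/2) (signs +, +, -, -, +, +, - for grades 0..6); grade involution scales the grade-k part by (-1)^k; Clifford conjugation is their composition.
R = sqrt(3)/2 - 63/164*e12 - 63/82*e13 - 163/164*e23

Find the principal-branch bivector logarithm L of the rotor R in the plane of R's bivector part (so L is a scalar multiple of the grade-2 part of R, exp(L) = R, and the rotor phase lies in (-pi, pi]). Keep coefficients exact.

The scalar part of R is sqrt(3)/2, which fixes the principal-branch rotor phase; the unit plane is then the bivector part divided by the sine of that phase, and L is that plane scaled by the phase.
Concretely: cos(phase) = sqrt(3)/2 gives phase = ±pi/6, and since phase/sin(phase) is even the sign is immaterial: L = (phase/sin(phase)) * <R>_2 = (pi/3) * <R>_2.
Answer: -21*pi/164*e12 - 21*pi/82*e13 - 163*pi/492*e23


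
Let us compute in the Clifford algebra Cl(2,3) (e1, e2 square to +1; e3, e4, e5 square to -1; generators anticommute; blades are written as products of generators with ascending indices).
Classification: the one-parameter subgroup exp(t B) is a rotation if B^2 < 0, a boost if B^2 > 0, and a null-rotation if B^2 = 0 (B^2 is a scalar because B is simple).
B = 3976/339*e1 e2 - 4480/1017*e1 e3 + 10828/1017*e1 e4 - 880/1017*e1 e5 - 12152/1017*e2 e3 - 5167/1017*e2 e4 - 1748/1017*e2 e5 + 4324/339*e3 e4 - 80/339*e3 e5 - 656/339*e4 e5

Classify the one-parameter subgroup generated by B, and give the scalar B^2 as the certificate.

B^2 term by term: the squares give (3976/339)^2*(e1 e2)^2 + (-4480/1017)^2*(e1 e3)^2 + (10828/1017)^2*(e1 e4)^2 + (-880/1017)^2*(e1 e5)^2 + (-12152/1017)^2*(e2 e3)^2 + (-5167/1017)^2*(e2 e4)^2 + (-1748/1017)^2*(e2 e5)^2 + (4324/339)^2*(e3 e4)^2 + (-80/339)^2*(e3 e5)^2 + (-656/339)^2*(e4 e5)^2 = 15808576/114921*(-1) + 20070400/1034289*(+1) + 117245584/1034289*(+1) + 774400/1034289*(+1) + 147671104/1034289*(+1) + 26697889/1034289*(+1) + 3055504/1034289*(+1) + 18696976/114921*(-1) + 6400/114921*(-1) + 430336/114921*(-1) = 1 (each basis 2-blade squares to minus the product of its generators' squares); cross terms between blades sharing an index anticommute and cancel; the commuting (index-disjoint) pairs give grade-4 terms 2*c*c'*(blade product), which cancel blade by blade — e1 e2 e3 e4: 34384448/114921 - 46296320/1034289 - 263163712/1034289 = 0; e1 e2 e3 e5: -636160/114921 - 15662080/1034289 + 21387520/1034289 = 0; e1 e2 e4 e5: -5216512/114921 + 37854688/1034289 + 9093920/1034289 = 0; e1 e3 e4 e5: 5877760/344763 + 1732480/344763 - 7610240/344763 = 0; e2 e3 e4 e5: 15943424/344763 - 826720/344763 - 15116704/344763 = 0 — confirming B is simple. So B^2 = 1.
Answer: boost, certificate B^2 = 1. One invariant decides it: the square 1 survives every conjugation, and its sign is exactly the classification.


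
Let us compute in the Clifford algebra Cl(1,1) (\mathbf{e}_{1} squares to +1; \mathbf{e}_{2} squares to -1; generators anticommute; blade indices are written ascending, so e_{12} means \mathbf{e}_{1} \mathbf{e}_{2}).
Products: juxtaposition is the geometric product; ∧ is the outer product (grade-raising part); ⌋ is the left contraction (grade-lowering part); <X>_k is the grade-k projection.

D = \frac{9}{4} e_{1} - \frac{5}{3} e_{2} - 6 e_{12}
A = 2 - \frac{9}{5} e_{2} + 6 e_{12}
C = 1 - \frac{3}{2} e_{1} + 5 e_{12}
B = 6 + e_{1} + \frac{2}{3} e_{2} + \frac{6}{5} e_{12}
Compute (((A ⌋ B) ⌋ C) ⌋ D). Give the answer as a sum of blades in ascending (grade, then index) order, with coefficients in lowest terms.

step 1: \frac{102}{5} - \frac{4}{25} e_{1} + \frac{4}{3} e_{2} + \frac{12}{5} e_{12}
step 2: \frac{816}{25} - \frac{359}{15} e_{1} - \frac{4}{5} e_{2} + 102 e_{12}
step 3: -\frac{40031}{60} + \frac{1956}{25} e_{1} + \frac{446}{5} e_{2} - \frac{4896}{25} e_{12}
Answer: -\frac{40031}{60} + \frac{1956}{25} e_{1} + \frac{446}{5} e_{2} - \frac{4896}{25} e_{12}


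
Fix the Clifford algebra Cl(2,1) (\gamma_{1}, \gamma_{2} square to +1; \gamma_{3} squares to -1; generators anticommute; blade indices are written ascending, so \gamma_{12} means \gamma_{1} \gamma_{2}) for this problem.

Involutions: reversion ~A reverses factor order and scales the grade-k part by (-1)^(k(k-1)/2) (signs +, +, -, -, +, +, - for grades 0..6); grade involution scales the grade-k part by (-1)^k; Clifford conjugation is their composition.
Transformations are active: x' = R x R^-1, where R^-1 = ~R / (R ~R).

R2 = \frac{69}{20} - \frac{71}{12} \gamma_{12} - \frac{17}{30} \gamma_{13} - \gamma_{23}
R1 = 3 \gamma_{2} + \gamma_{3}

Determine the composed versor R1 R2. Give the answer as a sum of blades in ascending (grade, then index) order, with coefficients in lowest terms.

Distribute over the terms of R1 (each basis-blade product reordered to ascending indices, repeated generators contracted through their squares):
(3 \gamma_{2}) R2 = \frac{71}{4} \gamma_{1} + \frac{207}{20} \gamma_{2} - 3 \gamma_{3} + \frac{17}{10} \gamma_{123}
(\gamma_{3}) R2 = -\frac{17}{30} \gamma_{1} - \gamma_{2} + \frac{69}{20} \gamma_{3} - \frac{71}{12} \gamma_{123}
Summing the partial products and collecting blades:
Answer: \frac{1031}{60} \gamma_{1} + \frac{187}{20} \gamma_{2} + \frac{9}{20} \gamma_{3} - \frac{253}{60} \gamma_{123}


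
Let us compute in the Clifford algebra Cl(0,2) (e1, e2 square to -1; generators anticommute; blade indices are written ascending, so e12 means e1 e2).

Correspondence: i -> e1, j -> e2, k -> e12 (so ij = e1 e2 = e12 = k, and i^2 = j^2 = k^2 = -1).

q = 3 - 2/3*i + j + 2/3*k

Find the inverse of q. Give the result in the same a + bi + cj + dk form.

In blades: q = 3 - 2/3*e1 + e2 + 2/3*e12.
With qbar = 3 + 2/3*e1 - e2 - 2/3*e12 (scalar fixed, mapped units negated), q qbar = 98/9 (the sum of squared coefficients), so q^-1 = qbar / (98/9) = 27/98 + 3/49*e1 - 9/98*e2 - 3/49*e12; translating back:
Answer: 27/98 + 3/49*i - 9/98*j - 3/49*k


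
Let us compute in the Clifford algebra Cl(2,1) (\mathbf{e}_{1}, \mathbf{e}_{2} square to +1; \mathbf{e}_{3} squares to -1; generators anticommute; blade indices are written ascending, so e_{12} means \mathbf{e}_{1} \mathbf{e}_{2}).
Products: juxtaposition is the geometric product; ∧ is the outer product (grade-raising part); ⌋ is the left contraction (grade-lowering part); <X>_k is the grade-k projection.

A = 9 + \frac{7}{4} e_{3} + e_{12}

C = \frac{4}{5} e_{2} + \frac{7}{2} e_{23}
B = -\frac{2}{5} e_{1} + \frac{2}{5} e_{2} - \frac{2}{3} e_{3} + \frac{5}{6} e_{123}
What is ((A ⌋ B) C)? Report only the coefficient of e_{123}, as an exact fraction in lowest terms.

step 1: \frac{7}{6} - \frac{18}{5} e_{1} + \frac{18}{5} e_{2} - \frac{41}{6} e_{3} - \frac{35}{24} e_{12} + \frac{15}{2} e_{123}
step 2: \frac{72}{25} + \frac{301}{12} e_{1} - \frac{1379}{60} e_{2} + \frac{63}{5} e_{3} - \frac{72}{25} e_{12} - \frac{533}{48} e_{13} + \frac{191}{20} e_{23} - \frac{63}{5} e_{123}
Answer: -\frac{63}{5}


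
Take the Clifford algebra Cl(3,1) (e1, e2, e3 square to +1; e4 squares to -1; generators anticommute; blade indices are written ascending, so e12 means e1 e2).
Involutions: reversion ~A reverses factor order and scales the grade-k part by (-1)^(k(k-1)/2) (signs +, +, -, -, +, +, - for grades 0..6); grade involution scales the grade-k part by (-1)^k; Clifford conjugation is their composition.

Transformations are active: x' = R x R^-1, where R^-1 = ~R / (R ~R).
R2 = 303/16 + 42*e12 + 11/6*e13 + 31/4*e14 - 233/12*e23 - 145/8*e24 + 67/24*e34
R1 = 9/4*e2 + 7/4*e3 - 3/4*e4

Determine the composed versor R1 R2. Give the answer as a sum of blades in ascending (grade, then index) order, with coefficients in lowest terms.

Distribute over the terms of R1 (each basis-blade product reordered to ascending indices, repeated generators contracted through their squares):
(9/4*e2) R2 = -189/2*e1 + 2727/64*e2 - 699/16*e3 - 1305/32*e4 - 33/8*e123 - 279/16*e124 + 201/32*e234
(7/4*e3) R2 = -77/24*e1 + 1631/48*e2 + 2121/64*e3 + 469/96*e4 + 147/2*e123 - 217/16*e134 + 1015/32*e234
(-3/4*e4) R2 = -93/16*e1 + 435/32*e2 - 67/32*e3 - 909/64*e4 - 63/2*e124 - 11/8*e134 + 233/16*e234
Summing the partial products and collecting blades:
Answer: -4969/48*e1 + 17315/192*e2 - 809/64*e3 - 9619/192*e4 + 555/8*e123 - 783/16*e124 - 239/16*e134 + 841/16*e234


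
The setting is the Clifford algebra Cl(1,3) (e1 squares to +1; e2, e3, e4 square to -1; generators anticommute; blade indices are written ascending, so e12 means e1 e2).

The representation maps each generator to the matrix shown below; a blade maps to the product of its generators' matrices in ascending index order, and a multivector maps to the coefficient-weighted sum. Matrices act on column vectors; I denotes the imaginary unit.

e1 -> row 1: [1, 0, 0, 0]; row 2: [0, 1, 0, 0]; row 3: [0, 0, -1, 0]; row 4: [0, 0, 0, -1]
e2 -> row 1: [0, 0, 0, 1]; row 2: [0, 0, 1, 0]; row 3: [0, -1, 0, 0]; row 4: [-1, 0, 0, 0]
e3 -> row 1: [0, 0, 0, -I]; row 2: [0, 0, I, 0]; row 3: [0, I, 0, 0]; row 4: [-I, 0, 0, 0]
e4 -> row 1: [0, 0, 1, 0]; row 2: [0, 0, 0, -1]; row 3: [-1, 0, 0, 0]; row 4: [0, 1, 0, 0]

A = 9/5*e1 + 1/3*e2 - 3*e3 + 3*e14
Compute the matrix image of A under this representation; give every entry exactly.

Bivector images (products of the table entries): rho(e14) = rho(e1)rho(e4) = row 1: [0, 0, 1, 0]; row 2: [0, 0, 0, -1]; row 3: [1, 0, 0, 0]; row 4: [0, -1, 0, 0].
M = (9/5)*rho(e1) + (1/3)*rho(e2) + (-3)*rho(e3) + (3)*rho(e14), summed entrywise:
Answer: row 1: [9/5, 0, 3, 1/3 + 3*I]; row 2: [0, 9/5, 1/3 - 3*I, -3]; row 3: [3, -1/3 - 3*I, -9/5, 0]; row 4: [-1/3 + 3*I, -3, 0, -9/5]


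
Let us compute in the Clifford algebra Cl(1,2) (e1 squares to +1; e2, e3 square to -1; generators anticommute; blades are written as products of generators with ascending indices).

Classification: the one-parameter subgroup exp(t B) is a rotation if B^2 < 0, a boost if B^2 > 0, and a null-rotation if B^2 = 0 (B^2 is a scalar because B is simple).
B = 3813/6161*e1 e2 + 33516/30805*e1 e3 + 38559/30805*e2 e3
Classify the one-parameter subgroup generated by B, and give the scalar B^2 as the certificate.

B^2 term by term: the squares give (3813/6161)^2*(e1 e2)^2 + (33516/30805)^2*(e1 e3)^2 + (38559/30805)^2*(e2 e3)^2 = 14538969/37957921*(+1) + 1123322256/948948025*(+1) + 1486796481/948948025*(-1) = 0 (each basis 2-blade squares to minus the product of its generators' squares); cross terms between blades sharing an index anticommute and cancel. So B^2 = 0.
Answer: null-rotation, certificate B^2 = 0. Key observation: B^2 = 0 is a conjugation invariant, so its sign decides the class regardless of the surface form of B.


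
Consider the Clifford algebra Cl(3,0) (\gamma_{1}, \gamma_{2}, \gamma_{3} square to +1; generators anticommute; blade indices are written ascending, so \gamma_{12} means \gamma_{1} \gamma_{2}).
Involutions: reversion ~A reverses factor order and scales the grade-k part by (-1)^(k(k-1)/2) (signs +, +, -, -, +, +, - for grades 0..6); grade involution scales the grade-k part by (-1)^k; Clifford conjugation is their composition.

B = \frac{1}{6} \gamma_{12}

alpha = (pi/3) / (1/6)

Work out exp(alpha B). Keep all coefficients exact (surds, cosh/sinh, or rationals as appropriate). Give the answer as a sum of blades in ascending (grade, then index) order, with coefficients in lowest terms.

B^2 = (\frac{1}{6})^2*(\gamma_{12})^2 = \frac{1}{36}*(-1) = -\frac{1}{36} (a basis 2-blade squares to minus the product of its generators' squares).
B^2 = -\frac{1}{36} — a negative square means the series sums to a rotation: l = \frac{1}{6}, alpha*l = \frac{\pi}{3}, so exp(alpha B) = cos(\frac{\pi}{3}) + (sin(\frac{\pi}{3})/(\frac{1}{6}))*B = \frac{1}{2} + (3 \sqrt{3})*B.
Answer: \frac{1}{2} + \frac{\sqrt{3}}{2} \gamma_{12}


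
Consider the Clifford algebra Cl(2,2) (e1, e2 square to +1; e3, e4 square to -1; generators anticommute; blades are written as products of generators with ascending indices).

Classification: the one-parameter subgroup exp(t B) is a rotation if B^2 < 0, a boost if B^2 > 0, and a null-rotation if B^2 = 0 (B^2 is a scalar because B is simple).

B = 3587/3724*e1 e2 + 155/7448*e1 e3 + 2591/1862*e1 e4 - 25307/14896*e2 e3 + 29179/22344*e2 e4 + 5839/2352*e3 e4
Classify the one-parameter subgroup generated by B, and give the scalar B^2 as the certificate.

B^2 term by term: the squares give (3587/3724)^2*(e1 e2)^2 + (155/7448)^2*(e1 e3)^2 + (2591/1862)^2*(e1 e4)^2 + (-25307/14896)^2*(e2 e3)^2 + (29179/22344)^2*(e2 e4)^2 + (5839/2352)^2*(e3 e4)^2 = 12866569/13868176*(-1) + 24025/55472704*(+1) + 6713281/3467044*(+1) + 640444249/221890816*(+1) + 851414041/499254336*(+1) + 34093921/5531904*(-1) = -9/16 (each basis 2-blade squares to minus the product of its generators' squares); cross terms between blades sharing an index anticommute and cancel; the commuting (index-disjoint) pairs give grade-4 terms 2*c*c'*(blade product), which cancel blade by blade — e1 e2 e3 e4: 20944493/4379424 - 4522745/83209056 - 65570437/13868176 = 0 — confirming B is simple. So B^2 = -9/16.
Answer: rotation, certificate B^2 = -9/16. Note: conjugating B changes its blade decomposition but never the scalar B^2 = -9/16, whose sign settles the classification.


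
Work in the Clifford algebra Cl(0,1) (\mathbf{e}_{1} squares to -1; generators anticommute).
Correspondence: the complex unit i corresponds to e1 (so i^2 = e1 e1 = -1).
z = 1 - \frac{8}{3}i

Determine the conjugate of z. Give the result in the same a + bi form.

In blades: z = 1 - \frac{8}{3} e_{1}.
Conjugation here is Clifford conjugation: the scalar is fixed and the grade-1 and grade-2 blades all flip sign, giving 1 + \frac{8}{3} e_{1}; translating back:
Answer: 1 + \frac{8}{3}i


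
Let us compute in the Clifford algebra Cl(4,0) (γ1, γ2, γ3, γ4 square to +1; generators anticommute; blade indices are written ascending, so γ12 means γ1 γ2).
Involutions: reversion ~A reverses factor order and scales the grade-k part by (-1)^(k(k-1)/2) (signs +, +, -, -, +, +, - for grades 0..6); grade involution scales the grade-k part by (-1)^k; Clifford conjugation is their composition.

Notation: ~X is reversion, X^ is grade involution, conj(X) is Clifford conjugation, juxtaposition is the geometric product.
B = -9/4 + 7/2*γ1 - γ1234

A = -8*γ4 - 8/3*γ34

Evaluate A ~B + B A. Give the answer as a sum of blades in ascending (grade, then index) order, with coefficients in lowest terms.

first term: 18*γ4 - 8/3*γ12 + 28*γ14 + 6*γ34 - 8*γ123 - 28/3*γ134
second term: 18*γ4 - 8/3*γ12 - 28*γ14 + 6*γ34 + 8*γ123 - 28/3*γ134
Answer: 36*γ4 - 16/3*γ12 + 12*γ34 - 56/3*γ134


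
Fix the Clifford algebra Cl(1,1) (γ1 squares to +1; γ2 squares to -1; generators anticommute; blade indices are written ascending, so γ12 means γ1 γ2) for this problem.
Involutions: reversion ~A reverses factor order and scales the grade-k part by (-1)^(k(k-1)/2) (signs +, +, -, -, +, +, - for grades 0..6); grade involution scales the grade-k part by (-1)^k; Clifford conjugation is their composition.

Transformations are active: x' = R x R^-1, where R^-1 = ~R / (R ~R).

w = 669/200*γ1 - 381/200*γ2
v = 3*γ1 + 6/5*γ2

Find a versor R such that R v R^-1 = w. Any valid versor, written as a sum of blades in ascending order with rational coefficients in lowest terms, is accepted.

Construction: equal norms (both 189/25) license R = v + w = 1269/200*γ1 - 141/200*γ2 — nothing changes along that direction, while (v - w)/2 changes sign, so v maps onto w.
Answer: 1269/200*γ1 - 141/200*γ2


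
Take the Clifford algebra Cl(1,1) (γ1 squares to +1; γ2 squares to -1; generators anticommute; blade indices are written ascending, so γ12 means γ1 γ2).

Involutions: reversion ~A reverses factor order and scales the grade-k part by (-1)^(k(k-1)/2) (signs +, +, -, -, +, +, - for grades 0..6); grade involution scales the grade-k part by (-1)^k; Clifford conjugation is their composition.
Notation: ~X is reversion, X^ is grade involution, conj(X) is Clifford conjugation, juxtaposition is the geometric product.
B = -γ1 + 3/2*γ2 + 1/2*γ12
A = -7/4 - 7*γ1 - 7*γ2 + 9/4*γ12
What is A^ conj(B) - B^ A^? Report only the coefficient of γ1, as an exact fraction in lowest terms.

first term: 131/8 - 15/8*γ1 - 25/8*γ2 - 133/8*γ12
second term: 149/8 - 69/8*γ1 + 11/8*γ2 + 133/8*γ12
Answer: 27/4


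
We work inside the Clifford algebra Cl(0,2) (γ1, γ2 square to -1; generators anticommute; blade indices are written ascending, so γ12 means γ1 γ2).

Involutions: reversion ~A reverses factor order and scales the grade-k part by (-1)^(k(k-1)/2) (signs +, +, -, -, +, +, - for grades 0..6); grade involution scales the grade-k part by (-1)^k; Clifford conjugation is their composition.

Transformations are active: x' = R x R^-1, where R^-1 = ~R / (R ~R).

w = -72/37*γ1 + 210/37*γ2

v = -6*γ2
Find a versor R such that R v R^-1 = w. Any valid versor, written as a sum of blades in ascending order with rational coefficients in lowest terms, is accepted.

A norm check does it: q(v) = q(w) = -36, hence R = v + w = -72/37*γ1 - 12/37*γ2 realises the map — parallel part kept, (v - w)/2 negated, v carried to w.
Answer: -72/37*γ1 - 12/37*γ2


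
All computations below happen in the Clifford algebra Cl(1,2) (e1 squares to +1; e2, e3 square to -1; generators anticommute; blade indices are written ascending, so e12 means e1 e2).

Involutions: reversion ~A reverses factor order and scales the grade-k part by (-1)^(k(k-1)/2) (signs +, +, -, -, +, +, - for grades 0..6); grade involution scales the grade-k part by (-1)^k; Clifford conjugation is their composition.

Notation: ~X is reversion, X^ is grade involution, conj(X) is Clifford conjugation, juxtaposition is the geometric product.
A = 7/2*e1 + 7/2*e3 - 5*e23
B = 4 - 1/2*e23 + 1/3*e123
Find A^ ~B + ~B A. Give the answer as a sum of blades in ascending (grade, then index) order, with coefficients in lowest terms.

first term: 5/2 - 47/3*e1 - 7/4*e2 - 14*e3 - 7/6*e12 - 113/6*e23 - 7/4*e123
second term: 5/2 + 37/3*e1 - 7/4*e2 + 14*e3 + 7/6*e12 - 127/6*e23 + 7/4*e123
Answer: 5 - 10/3*e1 - 7/2*e2 - 40*e23


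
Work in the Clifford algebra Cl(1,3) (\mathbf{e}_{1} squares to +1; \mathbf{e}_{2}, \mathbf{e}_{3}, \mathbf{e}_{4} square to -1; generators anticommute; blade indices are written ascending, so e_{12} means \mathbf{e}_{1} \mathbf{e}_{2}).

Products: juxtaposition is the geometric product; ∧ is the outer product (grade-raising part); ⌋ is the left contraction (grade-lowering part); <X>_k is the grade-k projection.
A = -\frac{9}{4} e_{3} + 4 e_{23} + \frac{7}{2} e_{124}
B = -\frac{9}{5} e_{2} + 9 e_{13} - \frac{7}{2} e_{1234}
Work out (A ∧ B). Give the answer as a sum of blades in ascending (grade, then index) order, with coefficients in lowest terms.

step 1: -\frac{81}{20} e_{23}
Answer: -\frac{81}{20} e_{23}


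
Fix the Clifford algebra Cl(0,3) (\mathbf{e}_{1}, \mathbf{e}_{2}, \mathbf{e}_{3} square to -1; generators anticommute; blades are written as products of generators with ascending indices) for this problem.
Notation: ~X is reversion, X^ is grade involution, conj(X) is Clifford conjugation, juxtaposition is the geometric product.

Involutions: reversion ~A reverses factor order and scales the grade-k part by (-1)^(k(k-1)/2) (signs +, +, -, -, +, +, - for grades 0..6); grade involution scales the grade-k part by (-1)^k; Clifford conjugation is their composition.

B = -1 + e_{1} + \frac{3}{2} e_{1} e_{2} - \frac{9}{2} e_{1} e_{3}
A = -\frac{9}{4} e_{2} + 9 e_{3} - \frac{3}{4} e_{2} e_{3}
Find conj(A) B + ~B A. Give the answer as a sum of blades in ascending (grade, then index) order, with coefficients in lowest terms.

first term: \frac{351}{8} e_{1} - \frac{9}{4} e_{2} + 9 e_{3} + \frac{9}{8} e_{1} e_{2} + \frac{81}{8} e_{1} e_{3} - \frac{3}{4} e_{2} e_{3} - \frac{21}{8} e_{1} e_{2} e_{3}
second term: -\frac{351}{8} e_{1} + \frac{9}{4} e_{2} - 9 e_{3} - \frac{45}{8} e_{1} e_{2} + \frac{63}{8} e_{1} e_{3} + \frac{3}{4} e_{2} e_{3} - \frac{33}{8} e_{1} e_{2} e_{3}
Answer: -\frac{9}{2} e_{1} e_{2} + 18 e_{1} e_{3} - \frac{27}{4} e_{1} e_{2} e_{3}


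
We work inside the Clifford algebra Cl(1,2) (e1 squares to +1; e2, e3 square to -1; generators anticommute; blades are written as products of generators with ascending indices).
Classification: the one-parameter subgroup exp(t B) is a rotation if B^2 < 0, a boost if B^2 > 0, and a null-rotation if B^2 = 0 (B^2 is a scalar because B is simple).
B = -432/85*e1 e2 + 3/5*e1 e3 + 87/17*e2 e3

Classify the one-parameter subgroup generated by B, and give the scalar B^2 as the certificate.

B^2 term by term: the squares give (-432/85)^2*(e1 e2)^2 + (3/5)^2*(e1 e3)^2 + (87/17)^2*(e2 e3)^2 = 186624/7225*(+1) + 9/25*(+1) + 7569/289*(-1) = 0 (each basis 2-blade squares to minus the product of its generators' squares); cross terms between blades sharing an index anticommute and cancel. So B^2 = 0.
Answer: null-rotation, certificate B^2 = 0. B^2 = 0 is basis-independent, so its sign is the whole story.


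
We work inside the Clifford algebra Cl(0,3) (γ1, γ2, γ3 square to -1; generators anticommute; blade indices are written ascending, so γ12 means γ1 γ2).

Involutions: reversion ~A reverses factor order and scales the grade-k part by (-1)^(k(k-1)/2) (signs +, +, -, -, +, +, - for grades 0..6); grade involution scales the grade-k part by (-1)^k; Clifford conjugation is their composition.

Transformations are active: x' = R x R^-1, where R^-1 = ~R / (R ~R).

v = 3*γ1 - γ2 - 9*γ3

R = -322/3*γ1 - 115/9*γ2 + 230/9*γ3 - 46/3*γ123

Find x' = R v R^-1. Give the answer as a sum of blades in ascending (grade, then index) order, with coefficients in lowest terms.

~R = -322/3*γ1 - 115/9*γ2 + 230/9*γ3 + 46/3*γ123, and R ~R = -1018325/81, so R^-1 = ~R / (-1018325/81).
R v = 4853/9 + 23/3*γ12 + 2714/3*γ13 + 1679/9*γ23
Answer: 513/77*γ1 - 213/1925*γ2 + 13141/1925*γ3


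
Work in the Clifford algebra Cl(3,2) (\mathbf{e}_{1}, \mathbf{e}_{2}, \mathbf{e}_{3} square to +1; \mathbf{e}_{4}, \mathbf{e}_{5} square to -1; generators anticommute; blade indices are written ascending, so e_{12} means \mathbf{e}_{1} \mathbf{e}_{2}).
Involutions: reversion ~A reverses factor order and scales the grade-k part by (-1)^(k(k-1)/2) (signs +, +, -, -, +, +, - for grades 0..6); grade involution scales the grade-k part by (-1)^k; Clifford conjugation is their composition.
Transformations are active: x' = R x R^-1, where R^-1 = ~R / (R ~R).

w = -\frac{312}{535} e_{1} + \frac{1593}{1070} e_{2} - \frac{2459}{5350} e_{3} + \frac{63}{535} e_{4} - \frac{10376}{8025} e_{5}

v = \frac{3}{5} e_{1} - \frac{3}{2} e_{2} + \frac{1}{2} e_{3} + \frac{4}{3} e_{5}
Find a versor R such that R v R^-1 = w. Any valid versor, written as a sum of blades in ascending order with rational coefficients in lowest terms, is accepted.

Key observation: q(v) = q(w) = \frac{487}{450} (sandwiches preserve the norm), so R = v + w = \frac{9}{535} e_{1} - \frac{6}{535} e_{2} + \frac{108}{2675} e_{3} + \frac{63}{535} e_{4} + \frac{108}{2675} e_{5} works whenever it is invertible — the component of v along it is kept and (v - w)/2 reverses, sending v to w.
Answer: \frac{9}{535} e_{1} - \frac{6}{535} e_{2} + \frac{108}{2675} e_{3} + \frac{63}{535} e_{4} + \frac{108}{2675} e_{5}


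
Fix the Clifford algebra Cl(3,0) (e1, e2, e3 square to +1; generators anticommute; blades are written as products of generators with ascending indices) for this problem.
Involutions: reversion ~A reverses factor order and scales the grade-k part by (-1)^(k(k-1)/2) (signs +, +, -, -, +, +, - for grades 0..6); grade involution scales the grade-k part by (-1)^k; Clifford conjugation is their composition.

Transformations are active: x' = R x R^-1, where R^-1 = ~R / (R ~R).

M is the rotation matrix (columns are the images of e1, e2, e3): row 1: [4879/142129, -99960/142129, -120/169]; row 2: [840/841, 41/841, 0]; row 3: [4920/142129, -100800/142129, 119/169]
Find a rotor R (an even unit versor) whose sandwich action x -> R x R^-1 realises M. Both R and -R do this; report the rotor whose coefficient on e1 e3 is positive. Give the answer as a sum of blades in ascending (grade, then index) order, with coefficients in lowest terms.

Method: write R = a + b12*e1 e2 + b13*e1 e3 + b23*e2 e3 with a^2 + b12^2 + b13^2 + b23^2 = 1 (so R^-1 = ~R). Expanding the columns R e_j ~R gives tr M = 4a^2 - 1 and, from the antisymmetric part, M21 - M12 = -4a*b12, M13 - M31 = 4a*b13, M32 - M23 = -4a*b23.
Here tr M = 111887/142129, so a^2 = (1 + tr M)/4 = 63504/142129 and a = ±252/377. Taking a = 252/377: M21 - M12 = 241920/142129, M13 - M31 = -105840/142129, M32 - M23 = -100800/142129, giving b12 = -240/377, b13 = -105/377, b23 = 100/377, i.e. R = 252/377 - 240/377*e1 e2 - 105/377*e1 e3 + 100/377*e2 e3.
Its e1 e3 coefficient is negative, so report the other preimage -R.
Answer: -252/377 + 240/377*e1 e2 + 105/377*e1 e3 - 100/377*e2 e3. Why the constraint matters: R and -R act identically through the sandwich — M has trace 111887/142129 either way — so only the sign condition on e1 e3 picks one of the two preimages.


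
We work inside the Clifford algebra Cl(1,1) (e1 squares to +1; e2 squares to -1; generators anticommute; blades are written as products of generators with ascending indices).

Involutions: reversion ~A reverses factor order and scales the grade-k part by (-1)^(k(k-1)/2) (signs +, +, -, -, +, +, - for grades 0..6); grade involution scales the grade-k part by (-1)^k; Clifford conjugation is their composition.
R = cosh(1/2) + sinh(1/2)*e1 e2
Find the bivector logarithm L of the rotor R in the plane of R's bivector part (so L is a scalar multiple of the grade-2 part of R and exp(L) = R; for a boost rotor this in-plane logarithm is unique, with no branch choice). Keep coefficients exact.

The scalar part of R is cosh(1/2), so cosh pins the rapidity up to sign — the sign comes from the bivector part; dividing that part by sinh of the rapidity yields the plane, and the in-plane L = rapidity * plane is unique because the two sign choices cancel.
Concretely: cosh(rapidity) = cosh(1/2) gives rapidity = ±1/2, and since rapidity/sinh(rapidity) is even the sign is immaterial: L = (rapidity/sinh(rapidity)) * <R>_2 = (1/(2*sinh(1/2))) * <R>_2.
Answer: 1/2*e1 e2


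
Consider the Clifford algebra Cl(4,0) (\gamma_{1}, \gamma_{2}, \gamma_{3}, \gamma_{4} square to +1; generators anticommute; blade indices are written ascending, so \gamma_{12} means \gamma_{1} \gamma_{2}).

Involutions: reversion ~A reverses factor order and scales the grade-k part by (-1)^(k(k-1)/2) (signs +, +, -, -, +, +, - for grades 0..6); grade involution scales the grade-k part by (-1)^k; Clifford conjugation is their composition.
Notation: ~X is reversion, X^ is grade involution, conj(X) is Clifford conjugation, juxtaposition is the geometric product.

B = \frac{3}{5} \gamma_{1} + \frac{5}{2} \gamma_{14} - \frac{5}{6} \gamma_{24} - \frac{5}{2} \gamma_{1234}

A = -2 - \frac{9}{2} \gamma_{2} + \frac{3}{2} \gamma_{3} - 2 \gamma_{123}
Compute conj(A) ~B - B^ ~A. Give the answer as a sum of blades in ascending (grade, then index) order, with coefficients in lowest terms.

first term: -\frac{6}{5} \gamma_{1} - \frac{5}{4} \gamma_{4} - \frac{27}{10} \gamma_{12} + \frac{9}{10} \gamma_{13} + 5 \gamma_{14} - \frac{6}{5} \gamma_{23} - \frac{5}{3} \gamma_{24} + 15 \gamma_{124} + \frac{55}{6} \gamma_{134} + \frac{25}{4} \gamma_{234} + 5 \gamma_{1234}
second term: \frac{6}{5} \gamma_{1} - \frac{35}{4} \gamma_{4} + \frac{27}{10} \gamma_{12} - \frac{9}{10} \gamma_{13} - 5 \gamma_{14} - \frac{6}{5} \gamma_{23} + \frac{5}{3} \gamma_{24} + 15 \gamma_{124} + \frac{35}{6} \gamma_{134} - \frac{15}{4} \gamma_{234} + 5 \gamma_{1234}
Answer: -\frac{12}{5} \gamma_{1} + \frac{15}{2} \gamma_{4} - \frac{27}{5} \gamma_{12} + \frac{9}{5} \gamma_{13} + 10 \gamma_{14} - \frac{10}{3} \gamma_{24} + \frac{10}{3} \gamma_{134} + 10 \gamma_{234}
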